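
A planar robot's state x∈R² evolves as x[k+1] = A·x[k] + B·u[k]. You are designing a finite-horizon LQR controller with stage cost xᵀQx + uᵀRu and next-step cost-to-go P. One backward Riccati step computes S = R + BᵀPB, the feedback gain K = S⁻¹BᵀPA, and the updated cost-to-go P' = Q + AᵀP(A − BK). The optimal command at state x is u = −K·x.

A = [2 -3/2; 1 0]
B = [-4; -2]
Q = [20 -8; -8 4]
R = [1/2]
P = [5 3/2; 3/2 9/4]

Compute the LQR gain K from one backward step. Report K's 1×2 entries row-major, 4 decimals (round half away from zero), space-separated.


BᵀP = [-23.0000 -10.5000]
S = R + BᵀPB = [1/2] + [113.0000] = [113.5000]
BᵀPA = [-56.5000 34.5000]
K = S⁻¹·BᵀPA = [-0.4978 0.3040]
A−BK = [0.0088 -0.2841; 0.0044 0.6079]
AᵀP(A−BK) = [0.1244 -0.0760; -0.0760 0.7632]
P' = Q + AᵀP(A−BK) = [20.1244 -8.0760; -8.0760 4.7632]
tr(P') = 24.8877

-0.4978 0.3040


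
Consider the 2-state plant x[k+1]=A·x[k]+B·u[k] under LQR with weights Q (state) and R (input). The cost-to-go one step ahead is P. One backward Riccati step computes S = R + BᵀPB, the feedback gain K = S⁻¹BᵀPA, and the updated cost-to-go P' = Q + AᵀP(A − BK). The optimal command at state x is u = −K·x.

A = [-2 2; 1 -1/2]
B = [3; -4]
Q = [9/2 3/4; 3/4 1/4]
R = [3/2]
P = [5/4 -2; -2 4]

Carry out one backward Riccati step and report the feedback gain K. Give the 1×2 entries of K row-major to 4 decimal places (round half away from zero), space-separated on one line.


-0.3647 0.2766

BᵀP = [11.7500 -22.0000]
S = R + BᵀPB = [3/2] + [123.2500] = [124.7500]
BᵀPA = [-45.5000 34.5000]
K = S⁻¹·BᵀPA = [-0.3647 0.2766]
A−BK = [-0.9058 1.1703; -0.4589 0.6062]
AᵀP(A−BK) = [0.4048 -0.4168; -0.4168 0.4589]
P' = Q + AᵀP(A−BK) = [4.9048 0.3332; 0.3332 0.7089]
tr(P') = 5.6137


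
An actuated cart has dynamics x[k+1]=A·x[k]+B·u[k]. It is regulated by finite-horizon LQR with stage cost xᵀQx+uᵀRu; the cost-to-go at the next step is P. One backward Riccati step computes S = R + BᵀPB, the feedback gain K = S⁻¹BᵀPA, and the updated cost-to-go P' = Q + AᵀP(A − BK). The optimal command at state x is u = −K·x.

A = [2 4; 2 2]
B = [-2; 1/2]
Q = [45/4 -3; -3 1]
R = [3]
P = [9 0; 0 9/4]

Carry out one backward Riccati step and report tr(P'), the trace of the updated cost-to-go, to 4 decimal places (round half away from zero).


58.4870

BᵀP = [-18.0000 1.1250]
S = R + BᵀPB = [3] + [36.5625] = [39.5625]
BᵀPA = [-33.7500 -69.7500]
K = S⁻¹·BᵀPA = [-0.8531 -1.7630]
A−BK = [0.2938 0.4739; 2.4265 2.8815]
AᵀP(A−BK) = [16.2085 21.4976; 21.4976 30.0284]
P' = Q + AᵀP(A−BK) = [27.4585 18.4976; 18.4976 31.0284]
tr(P') = 58.4870


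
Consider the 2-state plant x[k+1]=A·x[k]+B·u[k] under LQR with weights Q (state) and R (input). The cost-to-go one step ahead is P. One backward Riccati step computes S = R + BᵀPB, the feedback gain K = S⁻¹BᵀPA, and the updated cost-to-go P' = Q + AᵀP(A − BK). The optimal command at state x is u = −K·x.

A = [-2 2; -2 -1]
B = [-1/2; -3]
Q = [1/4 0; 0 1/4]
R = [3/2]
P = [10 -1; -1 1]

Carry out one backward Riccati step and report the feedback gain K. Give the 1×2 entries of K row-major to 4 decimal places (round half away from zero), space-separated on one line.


0.9000 -0.1500

BᵀP = [-2.0000 -2.5000]
S = R + BᵀPB = [3/2] + [8.5000] = [10.0000]
BᵀPA = [9.0000 -1.5000]
K = S⁻¹·BᵀPA = [0.9000 -0.1500]
A−BK = [-1.5500 1.9250; 0.7000 -1.4500]
AᵀP(A−BK) = [27.9000 -34.6500; -34.6500 44.7750]
P' = Q + AᵀP(A−BK) = [28.1500 -34.6500; -34.6500 45.0250]
tr(P') = 73.1750


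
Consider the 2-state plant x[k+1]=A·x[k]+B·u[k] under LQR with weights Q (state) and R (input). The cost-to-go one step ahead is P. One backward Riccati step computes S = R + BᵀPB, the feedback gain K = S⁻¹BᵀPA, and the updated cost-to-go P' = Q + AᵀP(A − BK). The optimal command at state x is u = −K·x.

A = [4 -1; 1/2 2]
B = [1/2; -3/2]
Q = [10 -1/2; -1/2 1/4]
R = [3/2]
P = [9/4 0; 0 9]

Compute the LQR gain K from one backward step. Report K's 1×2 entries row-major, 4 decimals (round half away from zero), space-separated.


BᵀP = [1.1250 -13.5000]
S = R + BᵀPB = [3/2] + [20.8125] = [22.3125]
BᵀPA = [-2.2500 -28.1250]
K = S⁻¹·BᵀPA = [-0.1008 -1.2605]
A−BK = [4.0504 -0.3697; 0.3487 0.1092]
AᵀP(A−BK) = [38.0231 -2.8361; -2.8361 2.7983]
P' = Q + AᵀP(A−BK) = [48.0231 -3.3361; -3.3361 3.0483]
tr(P') = 51.0714

-0.1008 -1.2605


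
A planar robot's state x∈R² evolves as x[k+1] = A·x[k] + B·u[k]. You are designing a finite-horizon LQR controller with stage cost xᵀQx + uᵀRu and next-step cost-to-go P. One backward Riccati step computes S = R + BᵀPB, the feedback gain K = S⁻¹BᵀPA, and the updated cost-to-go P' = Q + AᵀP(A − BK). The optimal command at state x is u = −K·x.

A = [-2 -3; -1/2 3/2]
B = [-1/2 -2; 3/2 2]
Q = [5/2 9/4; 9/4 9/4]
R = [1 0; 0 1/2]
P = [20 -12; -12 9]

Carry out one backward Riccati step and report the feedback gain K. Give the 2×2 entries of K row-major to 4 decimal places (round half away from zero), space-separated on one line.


-0.8909 -0.4215 0.9018 1.3884

BᵀP = [-28.0000 19.5000; -64.0000 42.0000]
S = R + BᵀPB = [1 0; 0 1/2] + [43.2500 95.0000; 95.0000 212.0000] = [44.2500 95.0000; 95.0000 212.5000]
BᵀPA = [46.2500 113.2500; 107.0000 255.0000]
K = S⁻¹·BᵀPA = [-0.8909 -0.4215; 0.9018 1.3884]
A−BK = [-0.6418 -0.4339; -0.9673 -0.6446]
AᵀP(A−BK) = [2.9600 2.1818; 2.1818 1.9339]
P' = Q + AᵀP(A−BK) = [5.4600 4.4318; 4.4318 4.1839]
tr(P') = 9.6439


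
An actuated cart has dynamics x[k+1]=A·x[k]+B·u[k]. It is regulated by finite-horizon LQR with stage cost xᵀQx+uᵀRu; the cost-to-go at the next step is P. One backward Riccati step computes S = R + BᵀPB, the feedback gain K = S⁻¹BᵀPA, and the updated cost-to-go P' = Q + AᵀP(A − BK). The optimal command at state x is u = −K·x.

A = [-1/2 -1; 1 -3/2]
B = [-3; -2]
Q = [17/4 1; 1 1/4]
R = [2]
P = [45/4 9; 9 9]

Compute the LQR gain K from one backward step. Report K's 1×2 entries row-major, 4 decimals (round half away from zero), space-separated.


-0.0774 0.4823

BᵀP = [-51.7500 -45.0000]
S = R + BᵀPB = [2] + [245.2500] = [247.2500]
BᵀPA = [-19.1250 119.2500]
K = S⁻¹·BᵀPA = [-0.0774 0.4823]
A−BK = [-0.7321 0.4469; 0.8453 -0.5354]
AᵀP(A−BK) = [1.3332 -0.9009; -0.9009 0.9851]
P' = Q + AᵀP(A−BK) = [5.5832 0.0991; 0.0991 1.2351]
tr(P') = 6.8183


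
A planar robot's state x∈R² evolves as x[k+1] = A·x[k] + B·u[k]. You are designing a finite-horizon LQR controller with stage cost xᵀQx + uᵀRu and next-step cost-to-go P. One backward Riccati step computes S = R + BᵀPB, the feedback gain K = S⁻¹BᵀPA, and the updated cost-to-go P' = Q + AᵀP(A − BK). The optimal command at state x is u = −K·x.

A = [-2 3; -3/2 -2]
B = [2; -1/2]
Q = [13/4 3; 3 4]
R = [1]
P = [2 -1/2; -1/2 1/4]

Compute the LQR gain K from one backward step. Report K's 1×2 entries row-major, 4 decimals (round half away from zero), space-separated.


BᵀP = [4.2500 -1.1250]
S = R + BᵀPB = [1] + [9.0625] = [10.0625]
BᵀPA = [-6.8125 15.0000]
K = S⁻¹·BᵀPA = [-0.6770 1.4907]
A−BK = [-0.6460 0.0186; -1.8385 -1.2547]
AᵀP(A−BK) = [0.9503 -0.8447; -0.8447 2.6398]
P' = Q + AᵀP(A−BK) = [4.2003 2.1553; 2.1553 6.6398]
tr(P') = 10.8401

-0.6770 1.4907


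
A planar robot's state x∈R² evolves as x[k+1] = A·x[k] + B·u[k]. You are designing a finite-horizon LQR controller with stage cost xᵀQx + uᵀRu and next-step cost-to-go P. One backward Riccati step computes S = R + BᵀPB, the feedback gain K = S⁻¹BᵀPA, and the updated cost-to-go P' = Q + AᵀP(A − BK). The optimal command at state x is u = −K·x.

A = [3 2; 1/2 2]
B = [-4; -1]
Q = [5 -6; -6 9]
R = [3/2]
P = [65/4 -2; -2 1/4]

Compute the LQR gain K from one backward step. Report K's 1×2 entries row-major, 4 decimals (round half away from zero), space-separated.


BᵀP = [-63.0000 7.7500]
S = R + BᵀPB = [3/2] + [244.2500] = [245.7500]
BᵀPA = [-185.1250 -110.5000]
K = S⁻¹·BᵀPA = [-0.7533 -0.4496]
A−BK = [-0.0132 0.2014; -0.2533 1.5504]
AᵀP(A−BK) = [0.8567 0.5097; 0.5097 0.3143]
P' = Q + AᵀP(A−BK) = [5.8567 -5.4903; -5.4903 9.3143]
tr(P') = 15.1710

-0.7533 -0.4496


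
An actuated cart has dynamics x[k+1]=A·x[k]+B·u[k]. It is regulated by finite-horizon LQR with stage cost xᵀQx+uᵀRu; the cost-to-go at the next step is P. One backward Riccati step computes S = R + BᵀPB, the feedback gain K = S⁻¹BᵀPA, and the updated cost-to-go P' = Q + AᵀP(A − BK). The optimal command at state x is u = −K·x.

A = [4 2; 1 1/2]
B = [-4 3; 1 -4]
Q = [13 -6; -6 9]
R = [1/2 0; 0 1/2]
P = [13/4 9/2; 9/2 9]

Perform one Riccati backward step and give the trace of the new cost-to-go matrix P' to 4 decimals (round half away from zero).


23.5456

BᵀP = [-8.5000 -9.0000; -8.2500 -22.5000]
S = R + BᵀPB = [1/2 0; 0 1/2] + [25.0000 10.5000; 10.5000 65.2500] = [25.5000 10.5000; 10.5000 65.7500]
BᵀPA = [-43.0000 -21.5000; -55.5000 -27.7500]
K = S⁻¹·BᵀPA = [-1.4329 -0.7165; -0.6153 -0.3076]
A−BK = [0.1141 0.0571; -0.0282 -0.0141]
AᵀP(A−BK) = [1.2365 0.6182; 0.6182 0.3091]
P' = Q + AᵀP(A−BK) = [14.2365 -5.3818; -5.3818 9.3091]
tr(P') = 23.5456


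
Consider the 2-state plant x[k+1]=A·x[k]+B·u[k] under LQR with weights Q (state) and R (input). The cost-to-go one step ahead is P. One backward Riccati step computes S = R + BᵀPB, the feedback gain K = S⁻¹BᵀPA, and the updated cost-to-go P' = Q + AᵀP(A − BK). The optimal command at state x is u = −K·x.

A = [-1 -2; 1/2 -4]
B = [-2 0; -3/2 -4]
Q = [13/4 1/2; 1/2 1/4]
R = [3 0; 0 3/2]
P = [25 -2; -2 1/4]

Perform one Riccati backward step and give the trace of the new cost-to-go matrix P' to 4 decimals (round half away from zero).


7.2200

BᵀP = [-47.0000 3.6250; 8.0000 -1.0000]
S = R + BᵀPB = [3 0; 0 3/2] + [88.5625 -14.5000; -14.5000 4.0000] = [91.5625 -14.5000; -14.5000 5.5000]
BᵀPA = [48.8125 79.5000; -8.5000 -12.0000]
K = S⁻¹·BᵀPA = [0.4950 0.8974; -0.2403 0.1841]
A−BK = [-0.0099 -0.2052; 0.2812 -1.9175]
AᵀP(A−BK) = [0.8552 1.2598; 1.2598 2.8648]
P' = Q + AᵀP(A−BK) = [4.1052 1.7598; 1.7598 3.1148]
tr(P') = 7.2200


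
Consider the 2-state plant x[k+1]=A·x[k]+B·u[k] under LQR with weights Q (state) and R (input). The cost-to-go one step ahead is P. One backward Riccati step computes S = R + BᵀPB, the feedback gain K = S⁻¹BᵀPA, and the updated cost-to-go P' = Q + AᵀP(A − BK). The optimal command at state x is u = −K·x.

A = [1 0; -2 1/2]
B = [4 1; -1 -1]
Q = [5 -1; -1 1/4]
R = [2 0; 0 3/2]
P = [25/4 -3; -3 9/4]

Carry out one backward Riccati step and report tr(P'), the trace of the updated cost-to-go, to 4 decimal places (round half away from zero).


BᵀP = [28.0000 -14.2500; 9.2500 -5.2500]
S = R + BᵀPB = [2 0; 0 3/2] + [126.2500 42.2500; 42.2500 14.5000] = [128.2500 42.2500; 42.2500 16.0000]
BᵀPA = [56.5000 -7.1250; 19.7500 -2.6250]
K = S⁻¹·BᵀPA = [0.2606 -0.0116; 0.5462 -0.1335]
A−BK = [-0.5886 0.1798; -1.1932 0.3550]
AᵀP(A−BK) = [1.7381 -0.4594; -0.4594 0.1296]
P' = Q + AᵀP(A−BK) = [6.7381 -1.4594; -1.4594 0.3796]
tr(P') = 7.1177

7.1177


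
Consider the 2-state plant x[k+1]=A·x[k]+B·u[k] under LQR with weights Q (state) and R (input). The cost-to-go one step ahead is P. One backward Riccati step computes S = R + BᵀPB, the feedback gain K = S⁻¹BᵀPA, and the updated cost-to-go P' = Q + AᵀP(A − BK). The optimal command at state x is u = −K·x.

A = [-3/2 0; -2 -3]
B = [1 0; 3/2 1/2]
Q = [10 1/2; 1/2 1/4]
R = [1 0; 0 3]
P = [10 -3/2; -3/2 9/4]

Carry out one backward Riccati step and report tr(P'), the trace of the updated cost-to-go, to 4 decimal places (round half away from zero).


27.3709

BᵀP = [7.7500 1.8750; -0.7500 1.1250]
S = R + BᵀPB = [1 0; 0 3] + [10.5625 0.9375; 0.9375 0.5625] = [11.5625 0.9375; 0.9375 3.5625]
BᵀPA = [-15.3750 -5.6250; -1.1250 -3.3750]
K = S⁻¹·BᵀPA = [-1.3326 -0.4186; 0.0349 -0.8372]
A−BK = [-0.1674 0.4186; -0.0186 -1.9535]
AᵀP(A−BK) = [2.0512 -0.6279; -0.6279 15.0698]
P' = Q + AᵀP(A−BK) = [12.0512 -0.1279; -0.1279 15.3198]
tr(P') = 27.3709


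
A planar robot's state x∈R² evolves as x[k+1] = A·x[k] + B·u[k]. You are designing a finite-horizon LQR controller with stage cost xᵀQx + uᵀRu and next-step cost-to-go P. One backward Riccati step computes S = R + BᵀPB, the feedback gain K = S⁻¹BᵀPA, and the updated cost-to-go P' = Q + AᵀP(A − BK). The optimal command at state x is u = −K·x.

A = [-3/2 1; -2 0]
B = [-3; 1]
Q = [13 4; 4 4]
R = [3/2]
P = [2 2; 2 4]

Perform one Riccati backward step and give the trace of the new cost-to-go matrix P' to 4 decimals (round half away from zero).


BᵀP = [-4.0000 -2.0000]
S = R + BᵀPB = [3/2] + [10.0000] = [11.5000]
BᵀPA = [10.0000 -4.0000]
K = S⁻¹·BᵀPA = [0.8696 -0.3478]
A−BK = [1.1087 -0.0435; -2.8696 0.3478]
AᵀP(A−BK) = [23.8043 -3.5217; -3.5217 0.6087]
P' = Q + AᵀP(A−BK) = [36.8043 0.4783; 0.4783 4.6087]
tr(P') = 41.4130

41.4130


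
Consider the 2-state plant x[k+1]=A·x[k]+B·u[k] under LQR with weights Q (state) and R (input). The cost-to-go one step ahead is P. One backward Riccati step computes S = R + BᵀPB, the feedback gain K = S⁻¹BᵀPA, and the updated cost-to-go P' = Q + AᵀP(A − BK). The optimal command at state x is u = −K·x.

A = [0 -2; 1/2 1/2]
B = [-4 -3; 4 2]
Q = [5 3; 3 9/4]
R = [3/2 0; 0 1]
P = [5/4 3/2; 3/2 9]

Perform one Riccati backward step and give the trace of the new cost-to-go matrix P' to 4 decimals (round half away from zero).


BᵀP = [1.0000 30.0000; -0.7500 13.5000]
S = R + BᵀPB = [3/2 0; 0 1] + [116.0000 57.0000; 57.0000 29.2500] = [117.5000 57.0000; 57.0000 30.2500]
BᵀPA = [15.0000 13.0000; 6.7500 8.2500]
K = S⁻¹·BᵀPA = [0.2260 -0.2521; -0.2026 0.7479]
A−BK = [0.2959 -0.7650; 0.0014 0.0129]
AᵀP(A−BK) = [0.2284 -0.5158; -0.5158 1.3582]
P' = Q + AᵀP(A−BK) = [5.2284 2.4842; 2.4842 3.6082]
tr(P') = 8.8366

8.8366


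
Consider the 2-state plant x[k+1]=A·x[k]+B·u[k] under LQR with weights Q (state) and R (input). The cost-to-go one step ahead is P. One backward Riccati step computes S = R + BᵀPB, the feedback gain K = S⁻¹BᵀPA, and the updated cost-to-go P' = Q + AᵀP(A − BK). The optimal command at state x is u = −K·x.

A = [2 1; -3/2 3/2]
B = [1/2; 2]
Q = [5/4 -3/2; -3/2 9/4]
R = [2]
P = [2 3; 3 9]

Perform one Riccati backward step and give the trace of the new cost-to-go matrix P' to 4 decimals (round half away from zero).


10.2444

BᵀP = [7.0000 19.5000]
S = R + BᵀPB = [2] + [42.5000] = [44.5000]
BᵀPA = [-15.2500 36.2500]
K = S⁻¹·BᵀPA = [-0.3427 0.8146]
A−BK = [2.1713 0.5927; -0.8146 -0.1292]
AᵀP(A−BK) = [5.0239 0.6728; 0.6728 1.7205]
P' = Q + AᵀP(A−BK) = [6.2739 -0.8272; -0.8272 3.9705]
tr(P') = 10.2444


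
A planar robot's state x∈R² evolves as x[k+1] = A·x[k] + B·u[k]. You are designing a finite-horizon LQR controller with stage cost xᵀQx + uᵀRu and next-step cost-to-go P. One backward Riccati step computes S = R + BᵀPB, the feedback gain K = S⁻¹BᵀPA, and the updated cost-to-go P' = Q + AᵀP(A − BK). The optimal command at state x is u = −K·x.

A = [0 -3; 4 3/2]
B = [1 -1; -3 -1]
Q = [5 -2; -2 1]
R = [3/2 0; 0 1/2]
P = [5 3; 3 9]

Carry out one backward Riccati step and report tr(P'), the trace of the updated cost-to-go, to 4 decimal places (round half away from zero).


11.2980

BᵀP = [-4.0000 -24.0000; -8.0000 -12.0000]
S = R + BᵀPB = [3/2 0; 0 1/2] + [68.0000 28.0000; 28.0000 20.0000] = [69.5000 28.0000; 28.0000 20.5000]
BᵀPA = [-96.0000 -24.0000; -48.0000 6.0000]
K = S⁻¹·BᵀPA = [-0.9739 -1.0300; -1.0113 1.6996]
A−BK = [-0.0375 -0.2704; 0.0671 0.1094]
AᵀP(A−BK) = [1.9664 0.6953; 0.6953 3.3315]
P' = Q + AᵀP(A−BK) = [6.9664 -1.3047; -1.3047 4.3315]
tr(P') = 11.2980


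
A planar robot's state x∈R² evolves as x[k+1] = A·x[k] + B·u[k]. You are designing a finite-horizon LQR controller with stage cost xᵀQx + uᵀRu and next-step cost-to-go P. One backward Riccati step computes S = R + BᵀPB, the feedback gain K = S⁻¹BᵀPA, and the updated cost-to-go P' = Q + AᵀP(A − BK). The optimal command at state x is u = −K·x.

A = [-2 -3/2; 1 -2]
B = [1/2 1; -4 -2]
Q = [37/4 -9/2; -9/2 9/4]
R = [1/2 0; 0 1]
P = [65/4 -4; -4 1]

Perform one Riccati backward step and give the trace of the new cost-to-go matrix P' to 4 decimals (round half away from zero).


12.9023

BᵀP = [24.1250 -6.0000; 24.2500 -6.0000]
S = R + BᵀPB = [1/2 0; 0 1] + [36.0625 36.1250; 36.1250 36.2500] = [36.5625 36.1250; 36.1250 37.2500]
BᵀPA = [-54.2500 -24.1875; -54.5000 -24.3750]
K = S⁻¹·BᵀPA = [-0.9133 -0.3589; -0.5774 -0.3063]
A−BK = [-0.9660 -1.0143; -3.8079 -4.0483]
AᵀP(A−BK) = [0.9868 0.5862; 0.5862 0.4155]
P' = Q + AᵀP(A−BK) = [10.2368 -3.9138; -3.9138 2.6655]
tr(P') = 12.9023


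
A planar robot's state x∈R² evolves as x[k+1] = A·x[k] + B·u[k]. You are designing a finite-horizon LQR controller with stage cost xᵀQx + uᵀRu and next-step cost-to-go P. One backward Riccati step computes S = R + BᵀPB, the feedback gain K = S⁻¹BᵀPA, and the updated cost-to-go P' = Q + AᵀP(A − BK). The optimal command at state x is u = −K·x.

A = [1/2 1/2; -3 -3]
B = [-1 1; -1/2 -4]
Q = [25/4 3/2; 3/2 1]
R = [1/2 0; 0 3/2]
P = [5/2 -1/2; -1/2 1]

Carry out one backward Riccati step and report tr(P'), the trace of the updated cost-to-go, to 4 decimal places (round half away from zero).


BᵀP = [-2.2500 0.0000; 4.5000 -4.5000]
S = R + BᵀPB = [1/2 0; 0 3/2] + [2.2500 -2.2500; -2.2500 22.5000] = [2.7500 -2.2500; -2.2500 24.0000]
BᵀPA = [-1.1250 -1.1250; 15.7500 15.7500]
K = S⁻¹·BᵀPA = [0.1385 0.1385; 0.6692 0.6692]
A−BK = [-0.0308 -0.0308; -0.2538 -0.2538]
AᵀP(A−BK) = [0.7404 0.7404; 0.7404 0.7404]
P' = Q + AᵀP(A−BK) = [6.9904 2.2404; 2.2404 1.7404]
tr(P') = 8.7308

8.7308


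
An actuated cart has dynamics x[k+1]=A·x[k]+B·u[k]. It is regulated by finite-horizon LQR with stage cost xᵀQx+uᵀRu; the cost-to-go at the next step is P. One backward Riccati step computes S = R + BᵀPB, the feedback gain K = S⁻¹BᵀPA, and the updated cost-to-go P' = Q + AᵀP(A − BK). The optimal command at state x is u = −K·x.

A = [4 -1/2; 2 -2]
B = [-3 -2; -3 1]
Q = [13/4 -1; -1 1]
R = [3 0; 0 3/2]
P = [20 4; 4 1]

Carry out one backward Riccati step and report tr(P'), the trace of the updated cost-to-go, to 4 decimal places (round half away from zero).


BᵀP = [-72.0000 -15.0000; -36.0000 -7.0000]
S = R + BᵀPB = [3 0; 0 3/2] + [261.0000 129.0000; 129.0000 65.0000] = [264.0000 129.0000; 129.0000 66.5000]
BᵀPA = [-318.0000 66.0000; -158.0000 32.0000]
K = S⁻¹·BᵀPA = [-0.8361 0.2852; -0.7541 -0.0721]
A−BK = [-0.0164 0.2115; 0.2459 -1.0721]
AᵀP(A−BK) = [2.9836 -0.6885; -0.6885 0.4820]
P' = Q + AᵀP(A−BK) = [6.2336 -1.6885; -1.6885 1.4820]
tr(P') = 7.7156

7.7156


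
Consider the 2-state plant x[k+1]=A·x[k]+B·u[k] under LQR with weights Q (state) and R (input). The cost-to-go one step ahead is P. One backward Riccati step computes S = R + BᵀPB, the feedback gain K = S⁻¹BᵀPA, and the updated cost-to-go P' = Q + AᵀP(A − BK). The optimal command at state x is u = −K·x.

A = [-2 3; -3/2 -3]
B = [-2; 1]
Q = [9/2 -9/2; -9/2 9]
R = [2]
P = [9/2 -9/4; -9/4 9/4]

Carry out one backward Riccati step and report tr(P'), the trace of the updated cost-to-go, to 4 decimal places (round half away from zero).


BᵀP = [-11.2500 6.7500]
S = R + BᵀPB = [2] + [29.2500] = [31.2500]
BᵀPA = [12.3750 -54.0000]
K = S⁻¹·BᵀPA = [0.3960 -1.7280]
A−BK = [-1.2080 -0.4560; -1.8960 -1.2720]
AᵀP(A−BK) = [4.6620 1.1340; 1.1340 7.9380]
P' = Q + AᵀP(A−BK) = [9.1620 -3.3660; -3.3660 16.9380]
tr(P') = 26.1000

26.1000


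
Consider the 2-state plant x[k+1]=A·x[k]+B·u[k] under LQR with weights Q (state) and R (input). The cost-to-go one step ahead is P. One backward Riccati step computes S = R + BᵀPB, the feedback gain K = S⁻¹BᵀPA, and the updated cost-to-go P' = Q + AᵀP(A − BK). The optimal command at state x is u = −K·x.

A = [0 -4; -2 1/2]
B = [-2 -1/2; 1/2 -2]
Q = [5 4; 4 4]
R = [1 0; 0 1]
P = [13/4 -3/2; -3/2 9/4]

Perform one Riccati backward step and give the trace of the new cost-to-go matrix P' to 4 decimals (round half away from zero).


13.3453

BᵀP = [-7.2500 4.1250; 1.3750 -3.7500]
S = R + BᵀPB = [1 0; 0 1] + [16.5625 -4.6250; -4.6250 6.8125] = [17.5625 -4.6250; -4.6250 7.8125]
BᵀPA = [-8.2500 31.0625; 7.5000 -7.3750]
K = S⁻¹·BᵀPA = [-0.2570 1.8008; 0.8079 0.1221]
A−BK = [-0.1101 -0.3373; -0.2558 -0.1562]
AᵀP(A−BK) = [0.8208 -0.3088; -0.3088 3.5245]
P' = Q + AᵀP(A−BK) = [5.8208 3.6912; 3.6912 7.5245]
tr(P') = 13.3453


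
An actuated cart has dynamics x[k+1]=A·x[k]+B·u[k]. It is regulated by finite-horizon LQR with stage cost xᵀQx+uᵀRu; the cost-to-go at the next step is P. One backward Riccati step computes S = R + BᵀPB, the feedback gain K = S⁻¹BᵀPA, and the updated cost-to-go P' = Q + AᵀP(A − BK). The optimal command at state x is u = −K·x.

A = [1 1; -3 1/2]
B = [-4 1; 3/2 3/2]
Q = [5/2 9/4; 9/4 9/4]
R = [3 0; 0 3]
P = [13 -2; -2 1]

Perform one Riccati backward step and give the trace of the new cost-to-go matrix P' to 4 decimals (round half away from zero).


BᵀP = [-55.0000 9.5000; 10.0000 -0.5000]
S = R + BᵀPB = [3 0; 0 3] + [234.2500 -40.7500; -40.7500 9.2500] = [237.2500 -40.7500; -40.7500 12.2500]
BᵀPA = [-83.5000 -50.2500; 11.5000 9.7500]
K = S⁻¹·BᵀPA = [-0.4449 -0.1752; -0.5412 0.2131]
A−BK = [-0.2384 0.0861; -1.5208 0.4431]
AᵀP(A−BK) = [3.0741 -0.5798; -0.5798 0.3685]
P' = Q + AᵀP(A−BK) = [5.5741 1.6702; 1.6702 2.6185]
tr(P') = 8.1925

8.1925


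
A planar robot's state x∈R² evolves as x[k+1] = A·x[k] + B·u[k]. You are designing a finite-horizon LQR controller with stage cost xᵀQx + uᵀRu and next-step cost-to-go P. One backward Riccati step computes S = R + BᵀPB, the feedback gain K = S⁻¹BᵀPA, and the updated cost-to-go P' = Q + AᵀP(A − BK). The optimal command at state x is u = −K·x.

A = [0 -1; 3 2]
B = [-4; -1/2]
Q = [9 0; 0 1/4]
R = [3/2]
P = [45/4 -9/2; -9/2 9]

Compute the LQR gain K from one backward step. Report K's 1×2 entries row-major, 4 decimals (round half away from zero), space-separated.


BᵀP = [-42.7500 13.5000]
S = R + BᵀPB = [3/2] + [164.2500] = [165.7500]
BᵀPA = [40.5000 69.7500]
K = S⁻¹·BᵀPA = [0.2443 0.4208]
A−BK = [0.9774 0.6833; 3.1222 2.2104]
AᵀP(A−BK) = [71.1041 50.4570; 50.4570 35.8982]
P' = Q + AᵀP(A−BK) = [80.1041 50.4570; 50.4570 36.1482]
tr(P') = 116.2523

0.2443 0.4208


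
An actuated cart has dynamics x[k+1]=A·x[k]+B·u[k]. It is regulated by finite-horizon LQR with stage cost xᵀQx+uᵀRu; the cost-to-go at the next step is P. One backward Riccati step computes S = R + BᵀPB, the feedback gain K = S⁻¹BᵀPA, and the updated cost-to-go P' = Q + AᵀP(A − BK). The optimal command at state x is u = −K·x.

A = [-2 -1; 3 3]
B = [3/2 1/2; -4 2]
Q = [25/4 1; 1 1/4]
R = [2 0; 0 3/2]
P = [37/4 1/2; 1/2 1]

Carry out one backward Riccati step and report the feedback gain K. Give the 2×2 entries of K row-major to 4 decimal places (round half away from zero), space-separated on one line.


-1.0308 -0.6576 -0.5764 0.0857

BᵀP = [11.8750 -3.2500; 5.6250 2.2500]
S = R + BᵀPB = [2 0; 0 3/2] + [30.8125 -0.5625; -0.5625 7.3125] = [32.8125 -0.5625; -0.5625 8.8125]
BᵀPA = [-33.5000 -21.6250; -4.5000 1.1250]
K = S⁻¹·BᵀPA = [-1.0308 -0.6576; -0.5764 0.0857]
A−BK = [-0.1655 -0.0565; 0.0295 0.1983]
AᵀP(A−BK) = [2.8731 1.3567; 1.3567 0.9335]
P' = Q + AᵀP(A−BK) = [9.1231 2.3567; 2.3567 1.1835]
tr(P') = 10.3066


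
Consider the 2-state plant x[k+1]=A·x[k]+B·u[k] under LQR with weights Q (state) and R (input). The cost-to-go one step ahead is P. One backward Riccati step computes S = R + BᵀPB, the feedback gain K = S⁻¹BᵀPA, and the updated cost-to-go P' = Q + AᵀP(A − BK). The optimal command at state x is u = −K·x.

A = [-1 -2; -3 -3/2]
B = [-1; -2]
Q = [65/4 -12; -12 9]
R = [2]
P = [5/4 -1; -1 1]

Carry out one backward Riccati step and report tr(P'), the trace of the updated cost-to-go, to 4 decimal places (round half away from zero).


BᵀP = [0.7500 -1.0000]
S = R + BᵀPB = [2] + [1.2500] = [3.2500]
BᵀPA = [2.2500 0.0000]
K = S⁻¹·BᵀPA = [0.6923 0.0000]
A−BK = [-0.3077 -2.0000; -1.6154 -1.5000]
AᵀP(A−BK) = [2.6923 -0.5000; -0.5000 1.2500]
P' = Q + AᵀP(A−BK) = [18.9423 -12.5000; -12.5000 10.2500]
tr(P') = 29.1923

29.1923


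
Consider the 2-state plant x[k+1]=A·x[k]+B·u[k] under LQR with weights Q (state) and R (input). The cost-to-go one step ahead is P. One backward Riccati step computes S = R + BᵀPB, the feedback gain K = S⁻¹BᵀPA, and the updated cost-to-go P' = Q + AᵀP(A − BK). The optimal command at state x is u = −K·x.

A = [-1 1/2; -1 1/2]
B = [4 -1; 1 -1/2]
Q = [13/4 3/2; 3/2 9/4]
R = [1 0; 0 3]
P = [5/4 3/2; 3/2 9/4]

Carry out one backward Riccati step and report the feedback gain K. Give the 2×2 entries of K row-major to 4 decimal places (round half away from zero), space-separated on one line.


BᵀP = [6.5000 8.2500; -2.0000 -2.6250]
S = R + BᵀPB = [1 0; 0 3] + [34.2500 -10.6250; -10.6250 3.3125] = [35.2500 -10.6250; -10.6250 6.3125]
BᵀPA = [-14.7500 7.3750; 4.6250 -2.3125]
K = S⁻¹·BᵀPA = [-0.4011 0.2005; 0.0576 -0.0288]
A−BK = [0.6619 -0.3310; -0.5701 0.2851]
AᵀP(A−BK) = [0.3177 -0.1589; -0.1589 0.0794]
P' = Q + AᵀP(A−BK) = [3.5677 1.3411; 1.3411 2.3294]
tr(P') = 5.8971

-0.4011 0.2005 0.0576 -0.0288


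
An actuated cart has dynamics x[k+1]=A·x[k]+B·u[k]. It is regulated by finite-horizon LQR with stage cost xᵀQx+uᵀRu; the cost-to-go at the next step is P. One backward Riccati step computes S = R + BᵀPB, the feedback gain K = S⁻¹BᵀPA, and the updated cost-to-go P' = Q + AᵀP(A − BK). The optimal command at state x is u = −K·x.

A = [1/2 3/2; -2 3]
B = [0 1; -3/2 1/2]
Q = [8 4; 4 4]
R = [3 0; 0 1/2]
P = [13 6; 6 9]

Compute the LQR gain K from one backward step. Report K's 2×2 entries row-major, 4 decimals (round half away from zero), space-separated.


1.1048 -1.1659 0.2023 1.7074

BᵀP = [-9.0000 -13.5000; 16.0000 10.5000]
S = R + BᵀPB = [3 0; 0 1/2] + [20.2500 -15.7500; -15.7500 21.2500] = [23.2500 -15.7500; -15.7500 21.7500]
BᵀPA = [22.5000 -54.0000; -13.0000 55.5000]
K = S⁻¹·BᵀPA = [1.1048 -1.1659; 0.2023 1.7074]
A−BK = [0.2977 -0.2074; -0.4440 0.3974]
AᵀP(A−BK) = [5.0222 -4.8199; -4.8199 6.5273]
P' = Q + AᵀP(A−BK) = [13.0222 -0.8199; -0.8199 10.5273]
tr(P') = 23.5495


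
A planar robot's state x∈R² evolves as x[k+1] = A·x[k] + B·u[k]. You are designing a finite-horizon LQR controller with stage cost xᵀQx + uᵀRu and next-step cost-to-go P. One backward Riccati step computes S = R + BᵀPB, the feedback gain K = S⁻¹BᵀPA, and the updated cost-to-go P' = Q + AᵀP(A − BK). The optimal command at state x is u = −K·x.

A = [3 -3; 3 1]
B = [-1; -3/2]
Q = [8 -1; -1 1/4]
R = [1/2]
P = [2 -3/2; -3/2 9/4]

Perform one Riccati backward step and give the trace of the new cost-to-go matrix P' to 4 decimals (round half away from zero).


38.7398

BᵀP = [0.2500 -1.8750]
S = R + BᵀPB = [1/2] + [2.5625] = [3.0625]
BᵀPA = [-4.8750 -2.6250]
K = S⁻¹·BᵀPA = [-1.5918 -0.8571]
A−BK = [1.4082 -3.8571; 0.6122 -0.2857]
AᵀP(A−BK) = [3.4898 -6.4286; -6.4286 27.0000]
P' = Q + AᵀP(A−BK) = [11.4898 -7.4286; -7.4286 27.2500]
tr(P') = 38.7398


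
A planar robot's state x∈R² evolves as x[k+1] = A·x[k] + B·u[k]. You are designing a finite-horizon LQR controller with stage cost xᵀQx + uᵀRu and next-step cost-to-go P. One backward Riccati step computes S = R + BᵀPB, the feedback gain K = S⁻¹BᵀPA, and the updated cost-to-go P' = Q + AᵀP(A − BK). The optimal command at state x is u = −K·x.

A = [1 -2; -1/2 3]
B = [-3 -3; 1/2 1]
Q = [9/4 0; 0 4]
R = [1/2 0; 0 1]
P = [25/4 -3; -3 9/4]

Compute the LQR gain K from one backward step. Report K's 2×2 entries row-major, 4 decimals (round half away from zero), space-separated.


-0.1856 0.1528 -0.1835 0.8570

BᵀP = [-20.2500 10.1250; -21.7500 11.2500]
S = R + BᵀPB = [1/2 0; 0 1] + [65.8125 70.8750; 70.8750 76.5000] = [66.3125 70.8750; 70.8750 77.5000]
BᵀPA = [-25.3125 70.8750; -27.3750 77.2500]
K = S⁻¹·BᵀPA = [-0.1856 0.1528; -0.1835 0.8570]
A−BK = [-0.1073 1.0295; -0.2237 2.0666]
AᵀP(A−BK) = [0.0914 -0.5459; -0.5459 4.2143]
P' = Q + AᵀP(A−BK) = [2.3414 -0.5459; -0.5459 8.2143]
tr(P') = 10.5557


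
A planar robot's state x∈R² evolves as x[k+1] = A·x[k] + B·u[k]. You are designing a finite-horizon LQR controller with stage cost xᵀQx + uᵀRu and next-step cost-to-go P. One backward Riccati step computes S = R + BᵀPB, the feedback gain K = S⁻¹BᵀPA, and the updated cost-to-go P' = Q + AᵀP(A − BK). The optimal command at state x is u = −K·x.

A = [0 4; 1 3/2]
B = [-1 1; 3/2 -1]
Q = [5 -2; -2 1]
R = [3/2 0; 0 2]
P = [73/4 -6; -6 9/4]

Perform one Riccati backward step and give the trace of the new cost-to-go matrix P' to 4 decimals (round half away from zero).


17.0505

BᵀP = [-27.2500 9.3750; 24.2500 -8.2500]
S = R + BᵀPB = [3/2 0; 0 2] + [41.3125 -36.6250; -36.6250 32.5000] = [42.8125 -36.6250; -36.6250 34.5000]
BᵀPA = [9.3750 -94.9375; -8.2500 84.6250]
K = S⁻¹·BᵀPA = [0.1569 -1.2972; -0.0726 1.0758]
A−BK = [0.2295 1.6270; 0.6921 4.5216]
AᵀP(A−BK) = [0.1804 0.4116; 0.4116 10.8701]
P' = Q + AᵀP(A−BK) = [5.1804 -1.5884; -1.5884 11.8701]
tr(P') = 17.0505


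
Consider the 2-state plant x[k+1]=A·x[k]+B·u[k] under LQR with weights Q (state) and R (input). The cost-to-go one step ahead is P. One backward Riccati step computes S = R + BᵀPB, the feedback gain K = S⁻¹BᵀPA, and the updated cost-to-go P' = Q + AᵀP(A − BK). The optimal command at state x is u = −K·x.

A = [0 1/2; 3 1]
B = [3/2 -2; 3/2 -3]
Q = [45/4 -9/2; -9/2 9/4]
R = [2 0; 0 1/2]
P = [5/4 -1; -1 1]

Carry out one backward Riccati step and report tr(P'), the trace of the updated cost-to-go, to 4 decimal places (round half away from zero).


BᵀP = [0.3750 0.0000; 0.5000 -1.0000]
S = R + BᵀPB = [2 0; 0 1/2] + [0.5625 -0.7500; -0.7500 2.0000] = [2.5625 -0.7500; -0.7500 2.5000]
BᵀPA = [0.0000 0.1875; -3.0000 -0.7500]
K = S⁻¹·BᵀPA = [-0.3850 -0.0160; -1.3155 -0.3048]
A−BK = [-2.0535 -0.0856; -0.3690 0.1096]
AᵀP(A−BK) = [5.0535 0.5856; 0.5856 0.0869]
P' = Q + AᵀP(A−BK) = [16.3035 -3.9144; -3.9144 2.3369]
tr(P') = 18.6404

18.6404


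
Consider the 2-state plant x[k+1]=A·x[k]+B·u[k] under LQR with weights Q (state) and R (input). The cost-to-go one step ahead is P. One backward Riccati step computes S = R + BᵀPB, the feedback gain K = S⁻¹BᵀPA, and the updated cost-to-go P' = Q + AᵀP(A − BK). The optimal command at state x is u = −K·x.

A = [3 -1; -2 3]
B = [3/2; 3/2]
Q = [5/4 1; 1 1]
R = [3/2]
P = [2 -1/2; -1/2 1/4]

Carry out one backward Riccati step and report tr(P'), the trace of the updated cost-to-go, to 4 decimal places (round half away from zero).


18.8152

BᵀP = [2.2500 -0.3750]
S = R + BᵀPB = [3/2] + [2.8125] = [4.3125]
BᵀPA = [7.5000 -3.3750]
K = S⁻¹·BᵀPA = [1.7391 -0.7826]
A−BK = [0.3913 0.1739; -4.6087 4.1739]
AᵀP(A−BK) = [11.9565 -7.1304; -7.1304 4.6087]
P' = Q + AᵀP(A−BK) = [13.2065 -6.1304; -6.1304 5.6087]
tr(P') = 18.8152


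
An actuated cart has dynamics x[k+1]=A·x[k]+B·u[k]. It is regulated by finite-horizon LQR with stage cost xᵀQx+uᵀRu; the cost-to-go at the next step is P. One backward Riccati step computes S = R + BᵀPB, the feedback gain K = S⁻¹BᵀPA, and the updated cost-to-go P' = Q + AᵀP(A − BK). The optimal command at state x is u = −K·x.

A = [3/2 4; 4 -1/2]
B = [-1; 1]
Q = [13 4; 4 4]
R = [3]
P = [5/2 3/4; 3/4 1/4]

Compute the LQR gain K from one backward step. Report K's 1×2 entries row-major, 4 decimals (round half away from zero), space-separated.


BᵀP = [-1.7500 -0.5000]
S = R + BᵀPB = [3] + [1.2500] = [4.2500]
BᵀPA = [-4.6250 -6.7500]
K = S⁻¹·BᵀPA = [-1.0882 -1.5882]
A−BK = [0.4118 2.4118; 5.0882 1.0882]
AᵀP(A−BK) = [13.5919 18.5919; 18.5919 26.3419]
P' = Q + AᵀP(A−BK) = [26.5919 22.5919; 22.5919 30.3419]
tr(P') = 56.9338

-1.0882 -1.5882


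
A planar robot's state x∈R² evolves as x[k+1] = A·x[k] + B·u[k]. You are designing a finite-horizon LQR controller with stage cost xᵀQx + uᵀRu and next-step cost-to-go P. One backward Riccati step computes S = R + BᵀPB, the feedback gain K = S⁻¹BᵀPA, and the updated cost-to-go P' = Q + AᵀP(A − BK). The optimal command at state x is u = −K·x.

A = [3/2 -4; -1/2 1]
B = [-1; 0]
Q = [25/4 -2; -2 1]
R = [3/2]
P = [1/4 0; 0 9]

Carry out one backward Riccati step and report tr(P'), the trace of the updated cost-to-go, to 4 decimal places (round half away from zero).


BᵀP = [-0.2500 0.0000]
S = R + BᵀPB = [3/2] + [0.2500] = [1.7500]
BᵀPA = [-0.3750 1.0000]
K = S⁻¹·BᵀPA = [-0.2143 0.5714]
A−BK = [1.2857 -3.4286; -0.5000 1.0000]
AᵀP(A−BK) = [2.7321 -5.7857; -5.7857 12.4286]
P' = Q + AᵀP(A−BK) = [8.9821 -7.7857; -7.7857 13.4286]
tr(P') = 22.4107

22.4107


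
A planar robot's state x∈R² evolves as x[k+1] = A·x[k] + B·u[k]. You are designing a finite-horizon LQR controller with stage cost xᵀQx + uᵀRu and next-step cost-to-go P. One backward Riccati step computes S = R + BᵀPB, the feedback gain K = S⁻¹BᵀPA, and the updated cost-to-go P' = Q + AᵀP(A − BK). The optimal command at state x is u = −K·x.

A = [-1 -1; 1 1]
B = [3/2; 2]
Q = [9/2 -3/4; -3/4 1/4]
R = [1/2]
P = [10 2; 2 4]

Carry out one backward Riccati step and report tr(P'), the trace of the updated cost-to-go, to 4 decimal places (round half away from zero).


22.2402

BᵀP = [19.0000 11.0000]
S = R + BᵀPB = [1/2] + [50.5000] = [51.0000]
BᵀPA = [-8.0000 -8.0000]
K = S⁻¹·BᵀPA = [-0.1569 -0.1569]
A−BK = [-0.7647 -0.7647; 1.3137 1.3137]
AᵀP(A−BK) = [8.7451 8.7451; 8.7451 8.7451]
P' = Q + AᵀP(A−BK) = [13.2451 7.9951; 7.9951 8.9951]
tr(P') = 22.2402


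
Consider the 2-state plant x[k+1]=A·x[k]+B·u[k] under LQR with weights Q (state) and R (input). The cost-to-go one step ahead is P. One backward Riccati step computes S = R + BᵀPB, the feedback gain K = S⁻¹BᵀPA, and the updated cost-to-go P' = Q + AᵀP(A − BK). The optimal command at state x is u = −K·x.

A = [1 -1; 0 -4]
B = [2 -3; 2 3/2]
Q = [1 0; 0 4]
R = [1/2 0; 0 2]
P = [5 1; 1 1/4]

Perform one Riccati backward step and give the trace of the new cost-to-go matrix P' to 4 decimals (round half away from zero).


BᵀP = [12.0000 2.5000; -13.5000 -2.6250]
S = R + BᵀPB = [1/2 0; 0 2] + [29.0000 -32.2500; -32.2500 36.5625] = [29.5000 -32.2500; -32.2500 38.5625]
BᵀPA = [12.0000 -22.0000; -13.5000 24.0000]
K = S⁻¹·BᵀPA = [0.2807 -0.7626; -0.1153 -0.0154]
A−BK = [0.0926 0.4790; -0.3883 -2.4518]
AᵀP(A−BK) = [0.0747 -0.0567; -0.0567 0.5924]
P' = Q + AᵀP(A−BK) = [1.0747 -0.0567; -0.0567 4.5924]
tr(P') = 5.6671

5.6671


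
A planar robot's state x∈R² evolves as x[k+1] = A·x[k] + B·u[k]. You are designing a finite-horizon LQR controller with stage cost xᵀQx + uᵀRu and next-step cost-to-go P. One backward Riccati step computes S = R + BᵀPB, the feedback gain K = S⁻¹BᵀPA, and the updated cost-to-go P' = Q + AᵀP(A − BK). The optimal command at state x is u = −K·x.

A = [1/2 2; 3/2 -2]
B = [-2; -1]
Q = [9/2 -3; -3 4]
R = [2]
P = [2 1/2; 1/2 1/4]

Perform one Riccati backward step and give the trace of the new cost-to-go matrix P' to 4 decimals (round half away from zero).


BᵀP = [-4.5000 -1.2500]
S = R + BᵀPB = [2] + [10.2500] = [12.2500]
BᵀPA = [-4.1250 -6.5000]
K = S⁻¹·BᵀPA = [-0.3367 -0.5306]
A−BK = [-0.1735 0.9388; 1.1633 -2.5306]
AᵀP(A−BK) = [0.4235 0.0612; 0.0612 1.5510]
P' = Q + AᵀP(A−BK) = [4.9235 -2.9388; -2.9388 5.5510]
tr(P') = 10.4745

10.4745


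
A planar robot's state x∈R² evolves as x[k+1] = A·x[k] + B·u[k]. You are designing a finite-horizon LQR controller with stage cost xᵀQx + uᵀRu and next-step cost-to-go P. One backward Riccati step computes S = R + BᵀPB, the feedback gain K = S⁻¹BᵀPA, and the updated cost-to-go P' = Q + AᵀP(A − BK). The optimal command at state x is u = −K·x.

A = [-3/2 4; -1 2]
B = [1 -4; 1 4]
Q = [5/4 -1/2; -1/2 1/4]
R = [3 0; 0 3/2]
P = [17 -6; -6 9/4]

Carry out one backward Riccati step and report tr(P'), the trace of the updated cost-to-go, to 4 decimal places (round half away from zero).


4.8212

BᵀP = [11.0000 -3.7500; -92.0000 33.0000]
S = R + BᵀPB = [3 0; 0 3/2] + [7.2500 -59.0000; -59.0000 500.0000] = [10.2500 -59.0000; -59.0000 501.5000]
BᵀPA = [-12.7500 36.5000; 105.0000 -302.0000]
K = S⁻¹·BᵀPA = [-0.1200 0.2933; 0.1953 -0.5677]
A−BK = [-0.5990 1.4359; -1.6610 3.9774]
AᵀP(A−BK) = [0.4683 -1.1532; -1.1532 2.8529]
P' = Q + AᵀP(A−BK) = [1.7183 -1.6532; -1.6532 3.1029]
tr(P') = 4.8212


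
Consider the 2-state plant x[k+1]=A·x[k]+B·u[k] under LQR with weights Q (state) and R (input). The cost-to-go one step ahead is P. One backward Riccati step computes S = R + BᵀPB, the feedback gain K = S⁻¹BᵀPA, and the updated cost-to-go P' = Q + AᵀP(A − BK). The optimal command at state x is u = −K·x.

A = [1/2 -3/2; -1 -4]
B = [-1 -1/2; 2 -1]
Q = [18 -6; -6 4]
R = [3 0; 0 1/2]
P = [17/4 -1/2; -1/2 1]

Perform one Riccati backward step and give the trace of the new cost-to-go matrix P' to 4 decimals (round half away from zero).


27.3524

BᵀP = [-5.2500 2.5000; -1.6250 -0.7500]
S = R + BᵀPB = [3 0; 0 1/2] + [10.2500 0.1250; 0.1250 1.5625] = [13.2500 0.1250; 0.1250 2.0625]
BᵀPA = [-5.1250 -2.1250; -0.0625 5.4375]
K = S⁻¹·BᵀPA = [-0.3867 -0.1854; -0.0069 2.6476]
A−BK = [0.1098 -0.3616; -0.2334 -0.9817]
AᵀP(A−BK) = [0.5801 0.2780; 0.2780 4.7723]
P' = Q + AᵀP(A−BK) = [18.5801 -5.7220; -5.7220 8.7723]
tr(P') = 27.3524


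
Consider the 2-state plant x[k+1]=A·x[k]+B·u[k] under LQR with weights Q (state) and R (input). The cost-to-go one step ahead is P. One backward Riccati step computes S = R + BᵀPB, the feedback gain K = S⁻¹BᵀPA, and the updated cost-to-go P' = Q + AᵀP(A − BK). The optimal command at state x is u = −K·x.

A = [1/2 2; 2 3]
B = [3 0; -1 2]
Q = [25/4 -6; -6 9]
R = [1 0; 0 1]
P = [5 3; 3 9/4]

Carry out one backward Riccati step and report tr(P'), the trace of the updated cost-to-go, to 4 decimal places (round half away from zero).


19.3919

BᵀP = [12.0000 6.7500; 6.0000 4.5000]
S = R + BᵀPB = [1 0; 0 1] + [29.2500 13.5000; 13.5000 9.0000] = [30.2500 13.5000; 13.5000 10.0000]
BᵀPA = [19.5000 44.2500; 12.0000 25.5000]
K = S⁻¹·BᵀPA = [0.2744 0.8170; 0.8295 1.4470]
A−BK = [-0.3233 -0.4511; 0.6154 0.9231]
AᵀP(A−BK) = [0.9444 1.7037; 1.7037 3.1975]
P' = Q + AᵀP(A−BK) = [7.1944 -4.2963; -4.2963 12.1975]
tr(P') = 19.3919


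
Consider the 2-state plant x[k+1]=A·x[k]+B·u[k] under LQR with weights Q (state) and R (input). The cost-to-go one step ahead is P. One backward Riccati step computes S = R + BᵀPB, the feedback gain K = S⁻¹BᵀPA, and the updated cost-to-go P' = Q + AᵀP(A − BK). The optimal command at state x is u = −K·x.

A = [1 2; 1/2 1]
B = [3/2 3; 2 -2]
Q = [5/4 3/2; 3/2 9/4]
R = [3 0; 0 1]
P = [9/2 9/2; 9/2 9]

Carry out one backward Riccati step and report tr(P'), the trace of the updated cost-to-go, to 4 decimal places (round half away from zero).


5.7692

BᵀP = [15.7500 24.7500; 4.5000 -4.5000]
S = R + BᵀPB = [3 0; 0 1] + [73.1250 -2.2500; -2.2500 22.5000] = [76.1250 -2.2500; -2.2500 23.5000]
BᵀPA = [28.1250 56.2500; 2.2500 4.5000]
K = S⁻¹·BᵀPA = [0.3733 0.7467; 0.1315 0.2630]
A−BK = [0.0455 0.0910; 0.0163 0.0326]
AᵀP(A−BK) = [0.4538 0.9077; 0.9077 1.8153]
P' = Q + AᵀP(A−BK) = [1.7038 2.4077; 2.4077 4.0653]
tr(P') = 5.7692


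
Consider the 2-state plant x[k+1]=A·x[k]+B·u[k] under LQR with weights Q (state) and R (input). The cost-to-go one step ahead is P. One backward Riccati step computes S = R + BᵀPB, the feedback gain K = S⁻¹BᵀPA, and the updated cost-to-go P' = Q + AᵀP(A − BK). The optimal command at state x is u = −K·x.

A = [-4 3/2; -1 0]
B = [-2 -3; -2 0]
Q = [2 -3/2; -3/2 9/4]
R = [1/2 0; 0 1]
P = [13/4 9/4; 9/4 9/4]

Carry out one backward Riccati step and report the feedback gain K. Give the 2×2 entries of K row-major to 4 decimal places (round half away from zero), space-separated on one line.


BᵀP = [-11.0000 -9.0000; -9.7500 -6.7500]
S = R + BᵀPB = [1/2 0; 0 1] + [40.0000 33.0000; 33.0000 29.2500] = [40.5000 33.0000; 33.0000 30.2500]
BᵀPA = [53.0000 -16.5000; 45.7500 -14.6250]
K = S⁻¹·BᵀPA = [0.6869 -0.1212; 0.7631 -0.3512]
A−BK = [-0.3370 0.2039; 0.3737 -0.2424]
AᵀP(A−BK) = [0.9348 -0.3815; -0.3815 0.1756]
P' = Q + AᵀP(A−BK) = [2.9348 -1.8815; -1.8815 2.4256]
tr(P') = 5.3604

0.6869 -0.1212 0.7631 -0.3512
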